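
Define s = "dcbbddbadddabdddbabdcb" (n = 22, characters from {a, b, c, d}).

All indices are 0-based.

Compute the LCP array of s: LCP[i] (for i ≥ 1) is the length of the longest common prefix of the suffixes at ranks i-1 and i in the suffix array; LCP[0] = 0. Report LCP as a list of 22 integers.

[0, 3, 1, 0, 1, 2, 1, 1, 2, 3, 0, 2, 0, 1, 3, 1, 3, 1, 2, 4, 2, 3]

rank | idx | suffix
   0 |  17 | abdcb
   1 |  11 | abdddbabdcb
   2 |   7 | adddabdddbabdcb
   3 |  21 | b
   4 |  16 | babdcb
   5 |   6 | badddabdddbabdcb
   6 |   2 | bbddbadddabdddbabdcb
   7 |  18 | bdcb
   8 |   3 | bddbadddabdddbabdcb
   9 |  12 | bdddbabdcb
  10 |  20 | cb
  11 |   1 | cbbddbadddabdddbabdcb
  12 |  10 | dabdddbabdcb
  13 |  15 | dbabdcb
  14 |   5 | dbadddabdddbabdcb
  15 |  19 | dcb
  16 |   0 | dcbbddbadddabdddbabdcb
  17 |   9 | ddabdddbabdcb
  18 |  14 | ddbabdcb
  19 |   4 | ddbadddabdddbabdcb
  20 |   8 | dddabdddbabdcb
  21 |  13 | dddbabdcb

SA = [17, 11, 7, 21, 16, 6, 2, 18, 3, 12, 20, 1, 10, 15, 5, 19, 0, 9, 14, 4, 8, 13]
rank  pair      lcp
   1  s[17:],s[11:]  3  'abd'
   2  s[11:],s[7:]  1  'a'
   3  s[7:],s[21:]  0  ''
   4  s[21:],s[16:]  1  'b'
   5  s[16:],s[6:]  2  'ba'
   6  s[6:],s[2:]  1  'b'
   7  s[2:],s[18:]  1  'b'
   8  s[18:],s[3:]  2  'bd'
   9  s[3:],s[12:]  3  'bdd'
  10  s[12:],s[20:]  0  ''
  11  s[20:],s[1:]  2  'cb'
  12  s[1:],s[10:]  0  ''
  13  s[10:],s[15:]  1  'd'
  14  s[15:],s[5:]  3  'dba'
  15  s[5:],s[19:]  1  'd'
  16  s[19:],s[0:]  3  'dcb'
  17  s[0:],s[9:]  1  'd'
  18  s[9:],s[14:]  2  'dd'
  19  s[14:],s[4:]  4  'ddba'
  20  s[4:],s[8:]  2  'dd'
  21  s[8:],s[13:]  3  'ddd'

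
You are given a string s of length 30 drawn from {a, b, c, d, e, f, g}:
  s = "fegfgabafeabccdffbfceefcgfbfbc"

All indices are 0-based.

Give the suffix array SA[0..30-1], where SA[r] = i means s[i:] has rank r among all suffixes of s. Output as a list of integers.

[5, 10, 7, 6, 28, 11, 26, 17, 29, 12, 13, 19, 23, 14, 9, 20, 21, 1, 27, 25, 16, 18, 22, 8, 0, 15, 3, 4, 24, 2]

rank→(start, suffix):
  0 → (5, 'abafeabccdffbfceefcgfbfbc')
  1 → (10, 'abccdffbfceefcgfbfbc')
  2 → (7, 'afeabccdffbfceefcgfbfbc')
  3 → (6, 'bafeabccdffbfceefcgfbfbc')
  4 → (28, 'bc')
  5 → (11, 'bccdffbfceefcgfbfbc')
  6 → (26, 'bfbc')
  7 → (17, 'bfceefcgfbfbc')
  8 → (29, 'c')
  9 → (12, 'ccdffbfceefcgfbfbc')
  10 → (13, 'cdffbfceefcgfbfbc')
  11 → (19, 'ceefcgfbfbc')
  12 → (23, 'cgfbfbc')
  13 → (14, 'dffbfceefcgfbfbc')
  14 → (9, 'eabccdffbfceefcgfbfbc')
  15 → (20, 'eefcgfbfbc')
  16 → (21, 'efcgfbfbc')
  17 → (1, 'egfgabafeabccdffbfceefcgfbfbc')
  18 → (27, 'fbc')
  19 → (25, 'fbfbc')
  20 → (16, 'fbfceefcgfbfbc')
  21 → (18, 'fceefcgfbfbc')
  22 → (22, 'fcgfbfbc')
  23 → (8, 'feabccdffbfceefcgfbfbc')
  24 → (0, 'fegfgabafeabccdffbfceefcgfbfbc')
  25 → (15, 'ffbfceefcgfbfbc')
  26 → (3, 'fgabafeabccdffbfceefcgfbfbc')
  27 → (4, 'gabafeabccdffbfceefcgfbfbc')
  28 → (24, 'gfbfbc')
  29 → (2, 'gfgabafeabccdffbfceefcgfbfbc')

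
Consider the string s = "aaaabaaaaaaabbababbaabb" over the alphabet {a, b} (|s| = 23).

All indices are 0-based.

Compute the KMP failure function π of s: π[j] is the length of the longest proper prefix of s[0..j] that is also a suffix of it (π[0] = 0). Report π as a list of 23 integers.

[0, 1, 2, 3, 0, 1, 2, 3, 4, 4, 4, 4, 5, 0, 1, 0, 1, 0, 0, 1, 2, 0, 0]

π[0] = 0
j=1 s[j]='a': π[1]=1 (border 'a')
j=2 s[j]='a': π[2]=2 (border 'aa')
j=3 s[j]='a': π[3]=3 (border 'aaa')
j=4 s[j]='b': k: 3→2→1→0; π[4]=0 (border '')
j=5 s[j]='a': π[5]=1 (border 'a')
j=6 s[j]='a': π[6]=2 (border 'aa')
j=7 s[j]='a': π[7]=3 (border 'aaa')
j=8 s[j]='a': π[8]=4 (border 'aaaa')
j=9 s[j]='a': k: 4→3; π[9]=4 (border 'aaaa')
j=10 s[j]='a': k: 4→3; π[10]=4 (border 'aaaa')
j=11 s[j]='a': k: 4→3; π[11]=4 (border 'aaaa')
j=12 s[j]='b': π[12]=5 (border 'aaaab')
j=13 s[j]='b': k: 5→0; π[13]=0 (border '')
j=14 s[j]='a': π[14]=1 (border 'a')
j=15 s[j]='b': k: 1→0; π[15]=0 (border '')
j=16 s[j]='a': π[16]=1 (border 'a')
j=17 s[j]='b': k: 1→0; π[17]=0 (border '')
j=18 s[j]='b': π[18]=0 (border '')
j=19 s[j]='a': π[19]=1 (border 'a')
j=20 s[j]='a': π[20]=2 (border 'aa')
j=21 s[j]='b': k: 2→1→0; π[21]=0 (border '')
j=22 s[j]='b': π[22]=0 (border '')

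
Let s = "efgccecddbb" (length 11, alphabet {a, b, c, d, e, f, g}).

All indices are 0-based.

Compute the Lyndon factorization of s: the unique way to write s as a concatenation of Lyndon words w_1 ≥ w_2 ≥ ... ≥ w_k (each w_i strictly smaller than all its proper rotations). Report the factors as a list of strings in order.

emit factor 1: 'efg' (i=0, period=3)
emit factor 2: 'ccecdd' (i=3, period=6)
emit factor 3: 'b' (i=9, period=1)
emit factor 4: 'b' (i=10, period=1)

["efg", "ccecdd", "b", "b"]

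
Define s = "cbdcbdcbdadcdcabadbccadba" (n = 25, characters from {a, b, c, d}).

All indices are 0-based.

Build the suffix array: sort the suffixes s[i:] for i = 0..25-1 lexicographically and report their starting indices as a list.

[24, 14, 21, 16, 9, 23, 15, 18, 7, 4, 1, 13, 20, 6, 3, 0, 19, 11, 8, 22, 17, 12, 5, 2, 10]

rank→(start, suffix):
  0 → (24, 'a')
  1 → (14, 'abadbccadba')
  2 → (21, 'adba')
  3 → (16, 'adbccadba')
  4 → (9, 'adcdcabadbccadba')
  5 → (23, 'ba')
  6 → (15, 'badbccadba')
  7 → (18, 'bccadba')
  8 → (7, 'bdadcdcabadbccadba')
  9 → (4, 'bdcbdadcdcabadbccadba')
  10 → (1, 'bdcbdcbdadcdcabadbccadba')
  11 → (13, 'cabadbccadba')
  12 → (20, 'cadba')
  13 → (6, 'cbdadcdcabadbccadba')
  14 → (3, 'cbdcbdadcdcabadbccadba')
  15 → (0, 'cbdcbdcbdadcdcabadbccadba')
  16 → (19, 'ccadba')
  17 → (11, 'cdcabadbccadba')
  18 → (8, 'dadcdcabadbccadba')
  19 → (22, 'dba')
  20 → (17, 'dbccadba')
  21 → (12, 'dcabadbccadba')
  22 → (5, 'dcbdadcdcabadbccadba')
  23 → (2, 'dcbdcbdadcdcabadbccadba')
  24 → (10, 'dcdcabadbccadba')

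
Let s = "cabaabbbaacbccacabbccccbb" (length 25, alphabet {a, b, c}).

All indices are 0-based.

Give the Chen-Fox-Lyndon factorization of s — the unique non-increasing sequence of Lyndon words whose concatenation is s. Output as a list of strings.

emit factor 1: 'c' (i=0, period=1)
emit factor 2: 'ab' (i=1, period=2)
emit factor 3: 'aabbbaacbccacabbccccbb' (i=3, period=22)

["c", "ab", "aabbbaacbccacabbccccbb"]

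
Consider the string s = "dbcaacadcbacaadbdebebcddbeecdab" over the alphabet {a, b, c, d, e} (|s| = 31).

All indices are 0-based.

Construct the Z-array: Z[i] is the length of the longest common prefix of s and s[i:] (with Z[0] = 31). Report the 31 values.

Z[0]=31
i=1: outside box; Z[1]=0
i=2: outside box; Z[2]=0
i=3: outside box; Z[3]=0
i=4: outside box; Z[4]=0
i=5: outside box; Z[5]=0
i=6: outside box; Z[6]=0
i=7: outside box; Z[7]=1 scan→box=[7,8)
i=8: outside box; Z[8]=0
i=9: outside box; Z[9]=0
i=10: outside box; Z[10]=0
i=11: outside box; Z[11]=0
i=12: outside box; Z[12]=0
i=13: outside box; Z[13]=0
i=14: outside box; Z[14]=2 scan→box=[14,16)
i=15: min(r-i=1, Z[1]=0)=0; Z[15]=0
i=16: outside box; Z[16]=1 scan→box=[16,17)
i=17: outside box; Z[17]=0
i=18: outside box; Z[18]=0
i=19: outside box; Z[19]=0
i=20: outside box; Z[20]=0
i=21: outside box; Z[21]=0
i=22: outside box; Z[22]=1 scan→box=[22,23)
i=23: outside box; Z[23]=2 scan→box=[23,25)
i=24: min(r-i=1, Z[1]=0)=0; Z[24]=0
i=25: outside box; Z[25]=0
i=26: outside box; Z[26]=0
i=27: outside box; Z[27]=0
i=28: outside box; Z[28]=1 scan→box=[28,29)
i=29: outside box; Z[29]=0
i=30: outside box; Z[30]=0

[31, 0, 0, 0, 0, 0, 0, 1, 0, 0, 0, 0, 0, 0, 2, 0, 1, 0, 0, 0, 0, 0, 1, 2, 0, 0, 0, 0, 1, 0, 0]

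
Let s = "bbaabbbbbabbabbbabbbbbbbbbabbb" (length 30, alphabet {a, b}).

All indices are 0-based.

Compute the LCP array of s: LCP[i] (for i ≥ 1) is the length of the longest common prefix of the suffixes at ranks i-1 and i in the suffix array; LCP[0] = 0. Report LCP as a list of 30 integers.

rank | idx | suffix
   0 |   2 | aabbbbbabbabbbabbbbbbbbbabbb
   1 |   9 | abbabbbabbbbbbbbbabbb
   2 |  26 | abbb
   3 |  12 | abbbabbbbbbbbbabbb
   4 |   3 | abbbbbabbabbbabbbbbbbbbabbb
   5 |  16 | abbbbbbbbbabbb
   6 |  29 | b
   7 |   1 | baabbbbbabbabbbabbbbbbbbbabbb
   8 |   8 | babbabbbabbbbbbbbbabbb
   9 |  25 | babbb
  10 |  11 | babbbabbbbbbbbbabbb
  11 |  15 | babbbbbbbbbabbb
  12 |  28 | bb
  13 |   0 | bbaabbbbbabbabbbabbbbbbbbbabbb
  14 |   7 | bbabbabbbabbbbbbbbbabbb
  15 |  24 | bbabbb
  16 |  10 | bbabbbabbbbbbbbbabbb
  17 |  14 | bbabbbbbbbbbabbb
  18 |  27 | bbb
  19 |   6 | bbbabbabbbabbbbbbbbbabbb
  20 |  23 | bbbabbb
  21 |  13 | bbbabbbbbbbbbabbb
  22 |   5 | bbbbabbabbbabbbbbbbbbabbb
  23 |  22 | bbbbabbb
  24 |   4 | bbbbbabbabbbabbbbbbbbbabbb
  25 |  21 | bbbbbabbb
  26 |  20 | bbbbbbabbb
  27 |  19 | bbbbbbbabbb
  28 |  18 | bbbbbbbbabbb
  29 |  17 | bbbbbbbbbabbb

SA = [2, 9, 26, 12, 3, 16, 29, 1, 8, 25, 11, 15, 28, 0, 7, 24, 10, 14, 27, 6, 23, 13, 5, 22, 4, 21, 20, 19, 18, 17]
[i] adj suffixes → lcp
  [1] 2/9 → 1 ('a')
  [2] 9/26 → 3 ('abb')
  [3] 26/12 → 4 ('abbb')
  [4] 12/3 → 4 ('abbb')
  [5] 3/16 → 6 ('abbbbb')
  [6] 16/29 → 0 ('')
  [7] 29/1 → 1 ('b')
  [8] 1/8 → 2 ('ba')
  [9] 8/25 → 4 ('babb')
  [10] 25/11 → 5 ('babbb')
  [11] 11/15 → 5 ('babbb')
  [12] 15/28 → 1 ('b')
  [13] 28/0 → 2 ('bb')
  [14] 0/7 → 3 ('bba')
  [15] 7/24 → 5 ('bbabb')
  [16] 24/10 → 6 ('bbabbb')
  [17] 10/14 → 6 ('bbabbb')
  [18] 14/27 → 2 ('bb')
  [19] 27/6 → 3 ('bbb')
  [20] 6/23 → 6 ('bbbabb')
  [21] 23/13 → 7 ('bbbabbb')
  [22] 13/5 → 3 ('bbb')
  [23] 5/22 → 7 ('bbbbabb')
  [24] 22/4 → 4 ('bbbb')
  [25] 4/21 → 8 ('bbbbbabb')
  [26] 21/20 → 5 ('bbbbb')
  [27] 20/19 → 6 ('bbbbbb')
  [28] 19/18 → 7 ('bbbbbbb')
  [29] 18/17 → 8 ('bbbbbbbb')

[0, 1, 3, 4, 4, 6, 0, 1, 2, 4, 5, 5, 1, 2, 3, 5, 6, 6, 2, 3, 6, 7, 3, 7, 4, 8, 5, 6, 7, 8]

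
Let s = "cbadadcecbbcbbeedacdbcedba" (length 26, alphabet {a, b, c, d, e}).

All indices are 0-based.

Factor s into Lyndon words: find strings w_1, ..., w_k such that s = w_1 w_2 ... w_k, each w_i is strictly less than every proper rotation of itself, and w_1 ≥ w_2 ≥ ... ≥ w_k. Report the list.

emit factor 1: 'c' (i=0, period=1)
emit factor 2: 'b' (i=1, period=1)
emit factor 3: 'adadcecbbcbbeed' (i=2, period=15)
emit factor 4: 'acdbcedb' (i=17, period=8)
emit factor 5: 'a' (i=25, period=1)

["c", "b", "adadcecbbcbbeed", "acdbcedb", "a"]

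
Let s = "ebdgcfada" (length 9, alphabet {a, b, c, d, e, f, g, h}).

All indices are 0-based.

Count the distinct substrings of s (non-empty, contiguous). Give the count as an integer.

rank | idx | suffix
   0 |   8 | a
   1 |   6 | ada
   2 |   1 | bdgcfada
   3 |   4 | cfada
   4 |   7 | da
   5 |   2 | dgcfada
   6 |   0 | ebdgcfada
   7 |   5 | fada
   8 |   3 | gcfada

SA = [8, 6, 1, 4, 7, 2, 0, 5, 3]
[i] adj suffixes → lcp
  [1] 8/6 → 1 ('a')
  [2] 6/1 → 0 ('')
  [3] 1/4 → 0 ('')
  [4] 4/7 → 0 ('')
  [5] 7/2 → 1 ('d')
  [6] 2/0 → 0 ('')
  [7] 0/5 → 0 ('')
  [8] 5/3 → 0 ('')

n(n+1)/2 = 9·10/2 = 45
Σ LCP = 0 + 1 + 0 + 0 + 0 + 1 + 0 + 0 + 0 = 2
distinct = 45 − 2 = 43

43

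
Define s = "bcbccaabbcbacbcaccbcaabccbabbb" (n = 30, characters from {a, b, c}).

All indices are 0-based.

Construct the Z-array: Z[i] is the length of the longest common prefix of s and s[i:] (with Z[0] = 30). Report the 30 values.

Z[0]=30
i=1: i≥r, start 0; Z[1]=0
i=2: i≥r, start 0; Z[2]=2 grow→box=[2,4)
i=3: min(r-i=1, Z[1]=0)=0; Z[3]=0
i=4: i≥r, start 0; Z[4]=0
i=5: i≥r, start 0; Z[5]=0
i=6: i≥r, start 0; Z[6]=0
i=7: i≥r, start 0; Z[7]=1 grow→box=[7,8)
i=8: i≥r, start 0; Z[8]=3 grow→box=[8,11)
i=9: min(r-i=2, Z[1]=0)=0; Z[9]=0
i=10: min(r-i=1, Z[2]=2)=1; Z[10]=1
i=11: i≥r, start 0; Z[11]=0
i=12: i≥r, start 0; Z[12]=0
i=13: i≥r, start 0; Z[13]=2 grow→box=[13,15)
i=14: min(r-i=1, Z[1]=0)=0; Z[14]=0
i=15: i≥r, start 0; Z[15]=0
i=16: i≥r, start 0; Z[16]=0
i=17: i≥r, start 0; Z[17]=0
i=18: i≥r, start 0; Z[18]=2 grow→box=[18,20)
i=19: min(r-i=1, Z[1]=0)=0; Z[19]=0
i=20: i≥r, start 0; Z[20]=0
i=21: i≥r, start 0; Z[21]=0
i=22: i≥r, start 0; Z[22]=2 grow→box=[22,24)
i=23: min(r-i=1, Z[1]=0)=0; Z[23]=0
i=24: i≥r, start 0; Z[24]=0
i=25: i≥r, start 0; Z[25]=1 grow→box=[25,26)
i=26: i≥r, start 0; Z[26]=0
i=27: i≥r, start 0; Z[27]=1 grow→box=[27,28)
i=28: i≥r, start 0; Z[28]=1 grow→box=[28,29)
i=29: i≥r, start 0; Z[29]=1 grow→box=[29,30)

[30, 0, 2, 0, 0, 0, 0, 1, 3, 0, 1, 0, 0, 2, 0, 0, 0, 0, 2, 0, 0, 0, 2, 0, 0, 1, 0, 1, 1, 1]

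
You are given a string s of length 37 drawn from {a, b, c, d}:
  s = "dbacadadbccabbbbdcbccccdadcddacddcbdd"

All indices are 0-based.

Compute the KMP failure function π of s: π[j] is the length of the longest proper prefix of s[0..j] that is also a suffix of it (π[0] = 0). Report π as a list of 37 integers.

[0, 0, 0, 0, 0, 1, 0, 1, 2, 0, 0, 0, 0, 0, 0, 0, 1, 0, 0, 0, 0, 0, 0, 1, 0, 1, 0, 1, 1, 0, 0, 1, 1, 0, 0, 1, 1]

π[0] = 0
j=1 s[j]='b': π[1]=0 (border '')
j=2 s[j]='a': π[2]=0 (border '')
j=3 s[j]='c': π[3]=0 (border '')
j=4 s[j]='a': π[4]=0 (border '')
j=5 s[j]='d': π[5]=1 (border 'd')
j=6 s[j]='a': k: 1→0; π[6]=0 (border '')
j=7 s[j]='d': π[7]=1 (border 'd')
j=8 s[j]='b': π[8]=2 (border 'db')
j=9 s[j]='c': k: 2→0; π[9]=0 (border '')
j=10 s[j]='c': π[10]=0 (border '')
j=11 s[j]='a': π[11]=0 (border '')
j=12 s[j]='b': π[12]=0 (border '')
j=13 s[j]='b': π[13]=0 (border '')
j=14 s[j]='b': π[14]=0 (border '')
j=15 s[j]='b': π[15]=0 (border '')
j=16 s[j]='d': π[16]=1 (border 'd')
j=17 s[j]='c': k: 1→0; π[17]=0 (border '')
j=18 s[j]='b': π[18]=0 (border '')
j=19 s[j]='c': π[19]=0 (border '')
j=20 s[j]='c': π[20]=0 (border '')
j=21 s[j]='c': π[21]=0 (border '')
j=22 s[j]='c': π[22]=0 (border '')
j=23 s[j]='d': π[23]=1 (border 'd')
j=24 s[j]='a': k: 1→0; π[24]=0 (border '')
j=25 s[j]='d': π[25]=1 (border 'd')
j=26 s[j]='c': k: 1→0; π[26]=0 (border '')
j=27 s[j]='d': π[27]=1 (border 'd')
j=28 s[j]='d': k: 1→0; π[28]=1 (border 'd')
j=29 s[j]='a': k: 1→0; π[29]=0 (border '')
j=30 s[j]='c': π[30]=0 (border '')
j=31 s[j]='d': π[31]=1 (border 'd')
j=32 s[j]='d': k: 1→0; π[32]=1 (border 'd')
j=33 s[j]='c': k: 1→0; π[33]=0 (border '')
j=34 s[j]='b': π[34]=0 (border '')
j=35 s[j]='d': π[35]=1 (border 'd')
j=36 s[j]='d': k: 1→0; π[36]=1 (border 'd')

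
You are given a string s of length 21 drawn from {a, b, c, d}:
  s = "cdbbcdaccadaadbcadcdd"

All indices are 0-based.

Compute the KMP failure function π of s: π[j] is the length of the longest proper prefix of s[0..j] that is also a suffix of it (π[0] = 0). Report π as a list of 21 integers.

[0, 0, 0, 0, 1, 2, 0, 1, 1, 0, 0, 0, 0, 0, 0, 1, 0, 0, 1, 2, 0]

π[0] = 0
j=1 s[j]='d': π[1]=0 (border '')
j=2 s[j]='b': π[2]=0 (border '')
j=3 s[j]='b': π[3]=0 (border '')
j=4 s[j]='c': π[4]=1 (border 'c')
j=5 s[j]='d': π[5]=2 (border 'cd')
j=6 s[j]='a': k: 2→0; π[6]=0 (border '')
j=7 s[j]='c': π[7]=1 (border 'c')
j=8 s[j]='c': k: 1→0; π[8]=1 (border 'c')
j=9 s[j]='a': k: 1→0; π[9]=0 (border '')
j=10 s[j]='d': π[10]=0 (border '')
j=11 s[j]='a': π[11]=0 (border '')
j=12 s[j]='a': π[12]=0 (border '')
j=13 s[j]='d': π[13]=0 (border '')
j=14 s[j]='b': π[14]=0 (border '')
j=15 s[j]='c': π[15]=1 (border 'c')
j=16 s[j]='a': k: 1→0; π[16]=0 (border '')
j=17 s[j]='d': π[17]=0 (border '')
j=18 s[j]='c': π[18]=1 (border 'c')
j=19 s[j]='d': π[19]=2 (border 'cd')
j=20 s[j]='d': k: 2→0; π[20]=0 (border '')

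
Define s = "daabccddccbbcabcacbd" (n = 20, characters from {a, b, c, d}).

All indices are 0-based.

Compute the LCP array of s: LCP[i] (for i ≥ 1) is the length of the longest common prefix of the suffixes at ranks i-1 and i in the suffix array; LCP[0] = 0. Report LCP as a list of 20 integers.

rank | idx | suffix
   0 |   1 | aabccddccbbcabcacbd
   1 |  13 | abcacbd
   2 |   2 | abccddccbbcabcacbd
   3 |  16 | acbd
   4 |  10 | bbcabcacbd
   5 |  11 | bcabcacbd
   6 |  14 | bcacbd
   7 |   3 | bccddccbbcabcacbd
   8 |  18 | bd
   9 |  12 | cabcacbd
  10 |  15 | cacbd
  11 |   9 | cbbcabcacbd
  12 |  17 | cbd
  13 |   8 | ccbbcabcacbd
  14 |   4 | ccddccbbcabcacbd
  15 |   5 | cddccbbcabcacbd
  16 |  19 | d
  17 |   0 | daabccddccbbcabcacbd
  18 |   7 | dccbbcabcacbd
  19 |   6 | ddccbbcabcacbd

SA = [1, 13, 2, 16, 10, 11, 14, 3, 18, 12, 15, 9, 17, 8, 4, 5, 19, 0, 7, 6]
[i] adj suffixes → lcp
  [1] 1/13 → 1 ('a')
  [2] 13/2 → 3 ('abc')
  [3] 2/16 → 1 ('a')
  [4] 16/10 → 0 ('')
  [5] 10/11 → 1 ('b')
  [6] 11/14 → 3 ('bca')
  [7] 14/3 → 2 ('bc')
  [8] 3/18 → 1 ('b')
  [9] 18/12 → 0 ('')
  [10] 12/15 → 2 ('ca')
  [11] 15/9 → 1 ('c')
  [12] 9/17 → 2 ('cb')
  [13] 17/8 → 1 ('c')
  [14] 8/4 → 2 ('cc')
  [15] 4/5 → 1 ('c')
  [16] 5/19 → 0 ('')
  [17] 19/0 → 1 ('d')
  [18] 0/7 → 1 ('d')
  [19] 7/6 → 1 ('d')

[0, 1, 3, 1, 0, 1, 3, 2, 1, 0, 2, 1, 2, 1, 2, 1, 0, 1, 1, 1]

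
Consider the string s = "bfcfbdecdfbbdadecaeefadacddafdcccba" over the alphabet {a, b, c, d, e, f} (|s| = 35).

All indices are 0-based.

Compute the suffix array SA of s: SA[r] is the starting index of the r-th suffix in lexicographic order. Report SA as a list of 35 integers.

sorted suffixes:
  #0 SA[0]=34  'a'
  #1 SA[1]=23  'acddafdcccba'
  #2 SA[2]=21  'adacddafdcccba'
  #3 SA[3]=13  'adecaeefadacddafdcccba'
  #4 SA[4]=17  'aeefadacddafdcccba'
  #5 SA[5]=27  'afdcccba'
  #6 SA[6]=33  'ba'
  #7 SA[7]=10  'bbdadecaeefadacddafdcccba'
  #8 SA[8]=11  'bdadecaeefadacddafdcccba'
  #9 SA[9]=4  'bdecdfbbdadecaeefadacddafdcccba'
  #10 SA[10]=0  'bfcfbdecdfbbdadecaeefadacddafdcccba'
  #11 SA[11]=16  'caeefadacddafdcccba'
  #12 SA[12]=32  'cba'
  #13 SA[13]=31  'ccba'
  #14 SA[14]=30  'cccba'
  #15 SA[15]=24  'cddafdcccba'
  #16 SA[16]=7  'cdfbbdadecaeefadacddafdcccba'
  #17 SA[17]=2  'cfbdecdfbbdadecaeefadacddafdcccba'
  #18 SA[18]=22  'dacddafdcccba'
  #19 SA[19]=12  'dadecaeefadacddafdcccba'
  #20 SA[20]=26  'dafdcccba'
  #21 SA[21]=29  'dcccba'
  #22 SA[22]=25  'ddafdcccba'
  #23 SA[23]=14  'decaeefadacddafdcccba'
  #24 SA[24]=5  'decdfbbdadecaeefadacddafdcccba'
  #25 SA[25]=8  'dfbbdadecaeefadacddafdcccba'
  #26 SA[26]=15  'ecaeefadacddafdcccba'
  #27 SA[27]=6  'ecdfbbdadecaeefadacddafdcccba'
  #28 SA[28]=18  'eefadacddafdcccba'
  #29 SA[29]=19  'efadacddafdcccba'
  #30 SA[30]=20  'fadacddafdcccba'
  #31 SA[31]=9  'fbbdadecaeefadacddafdcccba'
  #32 SA[32]=3  'fbdecdfbbdadecaeefadacddafdcccba'
  #33 SA[33]=1  'fcfbdecdfbbdadecaeefadacddafdcccba'
  #34 SA[34]=28  'fdcccba'

[34, 23, 21, 13, 17, 27, 33, 10, 11, 4, 0, 16, 32, 31, 30, 24, 7, 2, 22, 12, 26, 29, 25, 14, 5, 8, 15, 6, 18, 19, 20, 9, 3, 1, 28]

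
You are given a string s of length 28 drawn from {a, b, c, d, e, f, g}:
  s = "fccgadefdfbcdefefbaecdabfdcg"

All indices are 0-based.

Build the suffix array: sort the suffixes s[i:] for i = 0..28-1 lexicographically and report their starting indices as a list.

[22, 4, 18, 17, 10, 23, 1, 20, 11, 26, 2, 21, 25, 5, 12, 8, 19, 15, 6, 13, 16, 9, 0, 24, 7, 14, 27, 3]

sorted suffixes:
  #0 SA[0]=22  'abfdcg'
  #1 SA[1]=4  'adefdfbcdefefbaecdabfdcg'
  #2 SA[2]=18  'aecdabfdcg'
  #3 SA[3]=17  'baecdabfdcg'
  #4 SA[4]=10  'bcdefefbaecdabfdcg'
  #5 SA[5]=23  'bfdcg'
  #6 SA[6]=1  'ccgadefdfbcdefefbaecdabfdcg'
  #7 SA[7]=20  'cdabfdcg'
  #8 SA[8]=11  'cdefefbaecdabfdcg'
  #9 SA[9]=26  'cg'
  #10 SA[10]=2  'cgadefdfbcdefefbaecdabfdcg'
  #11 SA[11]=21  'dabfdcg'
  #12 SA[12]=25  'dcg'
  #13 SA[13]=5  'defdfbcdefefbaecdabfdcg'
  #14 SA[14]=12  'defefbaecdabfdcg'
  #15 SA[15]=8  'dfbcdefefbaecdabfdcg'
  #16 SA[16]=19  'ecdabfdcg'
  #17 SA[17]=15  'efbaecdabfdcg'
  #18 SA[18]=6  'efdfbcdefefbaecdabfdcg'
  #19 SA[19]=13  'efefbaecdabfdcg'
  #20 SA[20]=16  'fbaecdabfdcg'
  #21 SA[21]=9  'fbcdefefbaecdabfdcg'
  #22 SA[22]=0  'fccgadefdfbcdefefbaecdabfdcg'
  #23 SA[23]=24  'fdcg'
  #24 SA[24]=7  'fdfbcdefefbaecdabfdcg'
  #25 SA[25]=14  'fefbaecdabfdcg'
  #26 SA[26]=27  'g'
  #27 SA[27]=3  'gadefdfbcdefefbaecdabfdcg'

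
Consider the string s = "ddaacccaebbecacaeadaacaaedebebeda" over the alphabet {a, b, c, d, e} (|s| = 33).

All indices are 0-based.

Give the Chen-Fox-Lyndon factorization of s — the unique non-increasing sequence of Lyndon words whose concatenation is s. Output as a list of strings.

emit factor 1: 'd' (i=0, period=1)
emit factor 2: 'd' (i=1, period=1)
emit factor 3: 'aacccaebbecacaead' (i=2, period=17)
emit factor 4: 'aacaaedebebed' (i=19, period=13)
emit factor 5: 'a' (i=32, period=1)

["d", "d", "aacccaebbecacaead", "aacaaedebebed", "a"]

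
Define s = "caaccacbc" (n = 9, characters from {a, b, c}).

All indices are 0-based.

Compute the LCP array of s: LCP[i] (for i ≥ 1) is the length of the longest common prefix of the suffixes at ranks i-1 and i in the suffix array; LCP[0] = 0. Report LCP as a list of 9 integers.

rank | idx | suffix
   0 |   1 | aaccacbc
   1 |   5 | acbc
   2 |   2 | accacbc
   3 |   7 | bc
   4 |   8 | c
   5 |   0 | caaccacbc
   6 |   4 | cacbc
   7 |   6 | cbc
   8 |   3 | ccacbc

SA = [1, 5, 2, 7, 8, 0, 4, 6, 3]
i: (SA[i-1],SA[i]) lcp shared
  1: (1,5) 1 'a'
  2: (5,2) 2 'ac'
  3: (2,7) 0 ''
  4: (7,8) 0 ''
  5: (8,0) 1 'c'
  6: (0,4) 2 'ca'
  7: (4,6) 1 'c'
  8: (6,3) 1 'c'

[0, 1, 2, 0, 0, 1, 2, 1, 1]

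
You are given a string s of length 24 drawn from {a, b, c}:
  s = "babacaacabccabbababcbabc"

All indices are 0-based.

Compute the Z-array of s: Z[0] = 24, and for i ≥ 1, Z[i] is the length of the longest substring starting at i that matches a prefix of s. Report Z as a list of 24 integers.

[24, 0, 2, 0, 0, 0, 0, 0, 0, 1, 0, 0, 0, 1, 4, 0, 3, 0, 1, 0, 3, 0, 1, 0]

Z[0]=24
i=1: i≥r, start 0; Z[1]=0
i=2: i≥r, start 0; Z[2]=2 scan→box=[2,4)
i=3: min(r-i=1, Z[1]=0)=0; Z[3]=0
i=4: i≥r, start 0; Z[4]=0
i=5: i≥r, start 0; Z[5]=0
i=6: i≥r, start 0; Z[6]=0
i=7: i≥r, start 0; Z[7]=0
i=8: i≥r, start 0; Z[8]=0
i=9: i≥r, start 0; Z[9]=1 scan→box=[9,10)
i=10: i≥r, start 0; Z[10]=0
i=11: i≥r, start 0; Z[11]=0
i=12: i≥r, start 0; Z[12]=0
i=13: i≥r, start 0; Z[13]=1 scan→box=[13,14)
i=14: i≥r, start 0; Z[14]=4 scan→box=[14,18)
i=15: min(r-i=3, Z[1]=0)=0; Z[15]=0
i=16: min(r-i=2, Z[2]=2)=2; Z[16]=3 scan→box=[16,19)
i=17: min(r-i=2, Z[1]=0)=0; Z[17]=0
i=18: min(r-i=1, Z[2]=2)=1; Z[18]=1
i=19: i≥r, start 0; Z[19]=0
i=20: i≥r, start 0; Z[20]=3 scan→box=[20,23)
i=21: min(r-i=2, Z[1]=0)=0; Z[21]=0
i=22: min(r-i=1, Z[2]=2)=1; Z[22]=1
i=23: i≥r, start 0; Z[23]=0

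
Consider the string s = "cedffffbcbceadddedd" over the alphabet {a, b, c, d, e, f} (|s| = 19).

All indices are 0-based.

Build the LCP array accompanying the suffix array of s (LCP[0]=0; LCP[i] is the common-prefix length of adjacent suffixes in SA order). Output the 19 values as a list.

[0, 0, 2, 0, 1, 2, 0, 1, 2, 2, 1, 1, 0, 1, 2, 0, 1, 2, 3]

sorted suffixes:
  #0 SA[0]=12  'adddedd'
  #1 SA[1]=7  'bcbceadddedd'
  #2 SA[2]=9  'bceadddedd'
  #3 SA[3]=8  'cbceadddedd'
  #4 SA[4]=10  'ceadddedd'
  #5 SA[5]=0  'cedffffbcbceadddedd'
  #6 SA[6]=18  'd'
  #7 SA[7]=17  'dd'
  #8 SA[8]=13  'dddedd'
  #9 SA[9]=14  'ddedd'
  #10 SA[10]=15  'dedd'
  #11 SA[11]=2  'dffffbcbceadddedd'
  #12 SA[12]=11  'eadddedd'
  #13 SA[13]=16  'edd'
  #14 SA[14]=1  'edffffbcbceadddedd'
  #15 SA[15]=6  'fbcbceadddedd'
  #16 SA[16]=5  'ffbcbceadddedd'
  #17 SA[17]=4  'fffbcbceadddedd'
  #18 SA[18]=3  'ffffbcbceadddedd'

SA = [12, 7, 9, 8, 10, 0, 18, 17, 13, 14, 15, 2, 11, 16, 1, 6, 5, 4, 3]
rank  pair      lcp
   1  s[12:],s[7:]  0  ''
   2  s[7:],s[9:]  2  'bc'
   3  s[9:],s[8:]  0  ''
   4  s[8:],s[10:]  1  'c'
   5  s[10:],s[0:]  2  'ce'
   6  s[0:],s[18:]  0  ''
   7  s[18:],s[17:]  1  'd'
   8  s[17:],s[13:]  2  'dd'
   9  s[13:],s[14:]  2  'dd'
  10  s[14:],s[15:]  1  'd'
  11  s[15:],s[2:]  1  'd'
  12  s[2:],s[11:]  0  ''
  13  s[11:],s[16:]  1  'e'
  14  s[16:],s[1:]  2  'ed'
  15  s[1:],s[6:]  0  ''
  16  s[6:],s[5:]  1  'f'
  17  s[5:],s[4:]  2  'ff'
  18  s[4:],s[3:]  3  'fff'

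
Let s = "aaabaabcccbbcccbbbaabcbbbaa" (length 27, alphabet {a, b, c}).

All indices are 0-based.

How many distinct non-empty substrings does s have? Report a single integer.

308

sorted suffixes:
  #0 SA[0]=26  'a'
  #1 SA[1]=25  'aa'
  #2 SA[2]=0  'aaabaabcccbbcccbbbaabcbbbaa'
  #3 SA[3]=1  'aabaabcccbbcccbbbaabcbbbaa'
  #4 SA[4]=18  'aabcbbbaa'
  #5 SA[5]=4  'aabcccbbcccbbbaabcbbbaa'
  #6 SA[6]=2  'abaabcccbbcccbbbaabcbbbaa'
  #7 SA[7]=19  'abcbbbaa'
  #8 SA[8]=5  'abcccbbcccbbbaabcbbbaa'
  #9 SA[9]=24  'baa'
  #10 SA[10]=17  'baabcbbbaa'
  #11 SA[11]=3  'baabcccbbcccbbbaabcbbbaa'
  #12 SA[12]=23  'bbaa'
  #13 SA[13]=16  'bbaabcbbbaa'
  #14 SA[14]=22  'bbbaa'
  #15 SA[15]=15  'bbbaabcbbbaa'
  #16 SA[16]=10  'bbcccbbbaabcbbbaa'
  #17 SA[17]=20  'bcbbbaa'
  #18 SA[18]=11  'bcccbbbaabcbbbaa'
  #19 SA[19]=6  'bcccbbcccbbbaabcbbbaa'
  #20 SA[20]=21  'cbbbaa'
  #21 SA[21]=14  'cbbbaabcbbbaa'
  #22 SA[22]=9  'cbbcccbbbaabcbbbaa'
  #23 SA[23]=13  'ccbbbaabcbbbaa'
  #24 SA[24]=8  'ccbbcccbbbaabcbbbaa'
  #25 SA[25]=12  'cccbbbaabcbbbaa'
  #26 SA[26]=7  'cccbbcccbbbaabcbbbaa'

SA = [26, 25, 0, 1, 18, 4, 2, 19, 5, 24, 17, 3, 23, 16, 22, 15, 10, 20, 11, 6, 21, 14, 9, 13, 8, 12, 7]
rank  pair      lcp
   1  s[26:],s[25:]  1  'a'
   2  s[25:],s[0:]  2  'aa'
   3  s[0:],s[1:]  2  'aa'
   4  s[1:],s[18:]  3  'aab'
   5  s[18:],s[4:]  4  'aabc'
   6  s[4:],s[2:]  1  'a'
   7  s[2:],s[19:]  2  'ab'
   8  s[19:],s[5:]  3  'abc'
   9  s[5:],s[24:]  0  ''
  10  s[24:],s[17:]  3  'baa'
  11  s[17:],s[3:]  5  'baabc'
  12  s[3:],s[23:]  1  'b'
  13  s[23:],s[16:]  4  'bbaa'
  14  s[16:],s[22:]  2  'bb'
  15  s[22:],s[15:]  5  'bbbaa'
  16  s[15:],s[10:]  2  'bb'
  17  s[10:],s[20:]  1  'b'
  18  s[20:],s[11:]  2  'bc'
  19  s[11:],s[6:]  6  'bcccbb'
  20  s[6:],s[21:]  0  ''
  21  s[21:],s[14:]  6  'cbbbaa'
  22  s[14:],s[9:]  3  'cbb'
  23  s[9:],s[13:]  1  'c'
  24  s[13:],s[8:]  4  'ccbb'
  25  s[8:],s[12:]  2  'cc'
  26  s[12:],s[7:]  5  'cccbb'

n(n+1)/2 = 27·28/2 = 378
Σ LCP = 0 + 1 + 2 + 2 + 3 + 4 + 1 + 2 + 3 + 0 + 3 + 5 + 1 + 4 + 2 + 5 + 2 + 1 + 2 + 6 + 0 + 6 + 3 + 1 + 4 + 2 + 5 = 70
distinct = 378 − 70 = 308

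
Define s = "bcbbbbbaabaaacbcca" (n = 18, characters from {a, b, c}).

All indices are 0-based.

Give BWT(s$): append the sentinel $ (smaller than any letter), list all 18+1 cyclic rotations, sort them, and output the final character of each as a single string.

acbbaaaabbbbc$ccbab

rank  rotation             last
    0  $bcbbbbbaabaaacbcca  a
    1  a$bcbbbbbaabaaacbcc  c
    2  aaacbcca$bcbbbbbaab  b
    3  aabaaacbcca$bcbbbbb  b
    4  aacbcca$bcbbbbbaaba  a
    5  abaaacbcca$bcbbbbba  a
    6  acbcca$bcbbbbbaabaa  a
    7  baaacbcca$bcbbbbbaa  a
    8  baabaaacbcca$bcbbbb  b
    9  bbaabaaacbcca$bcbbb  b
   10  bbbaabaaacbcca$bcbb  b
   11  bbbbaabaaacbcca$bcb  b
   12  bbbbbaabaaacbcca$bc  c
   13  bcbbbbbaabaaacbcca$  $
   14  bcca$bcbbbbbaabaaac  c
   15  ca$bcbbbbbaabaaacbc  c
   16  cbbbbbaabaaacbcca$b  b
   17  cbcca$bcbbbbbaabaaa  a
   18  cca$bcbbbbbaabaaacb  b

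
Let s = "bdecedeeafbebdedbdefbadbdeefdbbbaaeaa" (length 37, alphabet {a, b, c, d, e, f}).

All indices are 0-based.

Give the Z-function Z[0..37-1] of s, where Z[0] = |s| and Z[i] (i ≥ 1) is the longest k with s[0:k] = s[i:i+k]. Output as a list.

Z[0]=37
i=1: outside box; Z[1]=0
i=2: outside box; Z[2]=0
i=3: outside box; Z[3]=0
i=4: outside box; Z[4]=0
i=5: outside box; Z[5]=0
i=6: outside box; Z[6]=0
i=7: outside box; Z[7]=0
i=8: outside box; Z[8]=0
i=9: outside box; Z[9]=0
i=10: outside box; Z[10]=1 scan→box=[10,11)
i=11: outside box; Z[11]=0
i=12: outside box; Z[12]=3 scan→box=[12,15)
i=13: min(r-i=2, Z[1]=0)=0; Z[13]=0
i=14: min(r-i=1, Z[2]=0)=0; Z[14]=0
i=15: outside box; Z[15]=0
i=16: outside box; Z[16]=3 scan→box=[16,19)
i=17: min(r-i=2, Z[1]=0)=0; Z[17]=0
i=18: min(r-i=1, Z[2]=0)=0; Z[18]=0
i=19: outside box; Z[19]=0
i=20: outside box; Z[20]=1 scan→box=[20,21)
i=21: outside box; Z[21]=0
i=22: outside box; Z[22]=0
i=23: outside box; Z[23]=3 scan→box=[23,26)
i=24: min(r-i=2, Z[1]=0)=0; Z[24]=0
i=25: min(r-i=1, Z[2]=0)=0; Z[25]=0
i=26: outside box; Z[26]=0
i=27: outside box; Z[27]=0
i=28: outside box; Z[28]=0
i=29: outside box; Z[29]=1 scan→box=[29,30)
i=30: outside box; Z[30]=1 scan→box=[30,31)
i=31: outside box; Z[31]=1 scan→box=[31,32)
i=32: outside box; Z[32]=0
i=33: outside box; Z[33]=0
i=34: outside box; Z[34]=0
i=35: outside box; Z[35]=0
i=36: outside box; Z[36]=0

[37, 0, 0, 0, 0, 0, 0, 0, 0, 0, 1, 0, 3, 0, 0, 0, 3, 0, 0, 0, 1, 0, 0, 3, 0, 0, 0, 0, 0, 1, 1, 1, 0, 0, 0, 0, 0]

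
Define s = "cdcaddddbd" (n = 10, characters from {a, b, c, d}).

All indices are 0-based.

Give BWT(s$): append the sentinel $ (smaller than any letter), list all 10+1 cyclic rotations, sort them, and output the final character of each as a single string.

rank  rotation     last
    0  $cdcaddddbd  d
    1  addddbd$cdc  c
    2  bd$cdcadddd  d
    3  caddddbd$cd  d
    4  cdcaddddbd$  $
    5  d$cdcaddddb  b
    6  dbd$cdcaddd  d
    7  dcaddddbd$c  c
    8  ddbd$cdcadd  d
    9  dddbd$cdcad  d
   10  ddddbd$cdca  a

dcdd$bdcdda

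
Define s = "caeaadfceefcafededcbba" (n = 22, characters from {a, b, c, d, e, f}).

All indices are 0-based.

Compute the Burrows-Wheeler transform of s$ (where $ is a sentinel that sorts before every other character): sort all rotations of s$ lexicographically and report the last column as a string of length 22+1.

abeaccbc$fdfeeaadfceeda

rank  rotation                 last
    0  $caeaadfceefcafededcbba  a
    1  a$caeaadfceefcafededcbb  b
    2  aadfceefcafededcbba$cae  e
    3  adfceefcafededcbba$caea  a
    4  aeaadfceefcafededcbba$c  c
    5  afededcbba$caeaadfceefc  c
    6  ba$caeaadfceefcafededcb  b
    7  bba$caeaadfceefcafededc  c
    8  caeaadfceefcafededcbba$  $
    9  cafededcbba$caeaadfceef  f
   10  cbba$caeaadfceefcafeded  d
   11  ceefcafededcbba$caeaadf  f
   12  dcbba$caeaadfceefcafede  e
   13  dedcbba$caeaadfceefcafe  e
   14  dfceefcafededcbba$caeaa  a
   15  eaadfceefcafededcbba$ca  a
   16  edcbba$caeaadfceefcafed  d
   17  ededcbba$caeaadfceefcaf  f
   18  eefcafededcbba$caeaadfc  c
   19  efcafededcbba$caeaadfce  e
   20  fcafededcbba$caeaadfcee  e
   21  fceefcafededcbba$caeaad  d
   22  fededcbba$caeaadfceefca  a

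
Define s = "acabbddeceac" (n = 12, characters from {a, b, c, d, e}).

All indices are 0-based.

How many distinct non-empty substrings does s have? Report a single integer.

rank→(start, suffix):
  0 → (2, 'abbddeceac')
  1 → (10, 'ac')
  2 → (0, 'acabbddeceac')
  3 → (3, 'bbddeceac')
  4 → (4, 'bddeceac')
  5 → (11, 'c')
  6 → (1, 'cabbddeceac')
  7 → (8, 'ceac')
  8 → (5, 'ddeceac')
  9 → (6, 'deceac')
  10 → (9, 'eac')
  11 → (7, 'eceac')

SA = [2, 10, 0, 3, 4, 11, 1, 8, 5, 6, 9, 7]
rank  pair      lcp
   1  s[2:],s[10:]  1  'a'
   2  s[10:],s[0:]  2  'ac'
   3  s[0:],s[3:]  0  ''
   4  s[3:],s[4:]  1  'b'
   5  s[4:],s[11:]  0  ''
   6  s[11:],s[1:]  1  'c'
   7  s[1:],s[8:]  1  'c'
   8  s[8:],s[5:]  0  ''
   9  s[5:],s[6:]  1  'd'
  10  s[6:],s[9:]  0  ''
  11  s[9:],s[7:]  1  'e'

n(n+1)/2 = 12·13/2 = 78
Σ LCP = 0 + 1 + 2 + 0 + 1 + 0 + 1 + 1 + 0 + 1 + 0 + 1 = 8
distinct = 78 − 8 = 70

70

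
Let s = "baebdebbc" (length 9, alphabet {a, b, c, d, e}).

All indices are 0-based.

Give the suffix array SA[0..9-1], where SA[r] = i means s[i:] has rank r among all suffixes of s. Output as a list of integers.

sorted suffixes:
  #0 SA[0]=1  'aebdebbc'
  #1 SA[1]=0  'baebdebbc'
  #2 SA[2]=6  'bbc'
  #3 SA[3]=7  'bc'
  #4 SA[4]=3  'bdebbc'
  #5 SA[5]=8  'c'
  #6 SA[6]=4  'debbc'
  #7 SA[7]=5  'ebbc'
  #8 SA[8]=2  'ebdebbc'

[1, 0, 6, 7, 3, 8, 4, 5, 2]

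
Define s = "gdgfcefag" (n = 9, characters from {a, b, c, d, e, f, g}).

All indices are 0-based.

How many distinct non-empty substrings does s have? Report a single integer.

42

rank→(start, suffix):
  0 → (7, 'ag')
  1 → (4, 'cefag')
  2 → (1, 'dgfcefag')
  3 → (5, 'efag')
  4 → (6, 'fag')
  5 → (3, 'fcefag')
  6 → (8, 'g')
  7 → (0, 'gdgfcefag')
  8 → (2, 'gfcefag')

SA = [7, 4, 1, 5, 6, 3, 8, 0, 2]
rank  pair      lcp
   1  s[7:],s[4:]  0  ''
   2  s[4:],s[1:]  0  ''
   3  s[1:],s[5:]  0  ''
   4  s[5:],s[6:]  0  ''
   5  s[6:],s[3:]  1  'f'
   6  s[3:],s[8:]  0  ''
   7  s[8:],s[0:]  1  'g'
   8  s[0:],s[2:]  1  'g'

n(n+1)/2 = 9·10/2 = 45
Σ LCP = 0 + 0 + 0 + 0 + 0 + 1 + 0 + 1 + 1 = 3
distinct = 45 − 3 = 42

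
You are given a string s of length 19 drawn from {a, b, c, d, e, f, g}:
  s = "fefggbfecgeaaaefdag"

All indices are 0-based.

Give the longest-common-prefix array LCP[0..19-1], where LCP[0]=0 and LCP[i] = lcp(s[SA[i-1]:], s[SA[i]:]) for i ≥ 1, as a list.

rank→(start, suffix):
  0 → (11, 'aaaefdag')
  1 → (12, 'aaefdag')
  2 → (13, 'aefdag')
  3 → (17, 'ag')
  4 → (5, 'bfecgeaaaefdag')
  5 → (8, 'cgeaaaefdag')
  6 → (16, 'dag')
  7 → (10, 'eaaaefdag')
  8 → (7, 'ecgeaaaefdag')
  9 → (14, 'efdag')
  10 → (1, 'efggbfecgeaaaefdag')
  11 → (15, 'fdag')
  12 → (6, 'fecgeaaaefdag')
  13 → (0, 'fefggbfecgeaaaefdag')
  14 → (2, 'fggbfecgeaaaefdag')
  15 → (18, 'g')
  16 → (4, 'gbfecgeaaaefdag')
  17 → (9, 'geaaaefdag')
  18 → (3, 'ggbfecgeaaaefdag')

SA = [11, 12, 13, 17, 5, 8, 16, 10, 7, 14, 1, 15, 6, 0, 2, 18, 4, 9, 3]
[i] adj suffixes → lcp
  [1] 11/12 → 2 ('aa')
  [2] 12/13 → 1 ('a')
  [3] 13/17 → 1 ('a')
  [4] 17/5 → 0 ('')
  [5] 5/8 → 0 ('')
  [6] 8/16 → 0 ('')
  [7] 16/10 → 0 ('')
  [8] 10/7 → 1 ('e')
  [9] 7/14 → 1 ('e')
  [10] 14/1 → 2 ('ef')
  [11] 1/15 → 0 ('')
  [12] 15/6 → 1 ('f')
  [13] 6/0 → 2 ('fe')
  [14] 0/2 → 1 ('f')
  [15] 2/18 → 0 ('')
  [16] 18/4 → 1 ('g')
  [17] 4/9 → 1 ('g')
  [18] 9/3 → 1 ('g')

[0, 2, 1, 1, 0, 0, 0, 0, 1, 1, 2, 0, 1, 2, 1, 0, 1, 1, 1]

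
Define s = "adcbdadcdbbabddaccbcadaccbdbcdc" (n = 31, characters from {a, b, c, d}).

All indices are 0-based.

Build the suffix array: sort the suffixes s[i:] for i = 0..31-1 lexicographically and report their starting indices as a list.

sorted suffixes:
  #0 SA[0]=11  'abddaccbcadaccbdbcdc'
  #1 SA[1]=15  'accbcadaccbdbcdc'
  #2 SA[2]=22  'accbdbcdc'
  #3 SA[3]=20  'adaccbdbcdc'
  #4 SA[4]=0  'adcbdadcdbbabddaccbcadaccbdbcdc'
  #5 SA[5]=5  'adcdbbabddaccbcadaccbdbcdc'
  #6 SA[6]=10  'babddaccbcadaccbdbcdc'
  #7 SA[7]=9  'bbabddaccbcadaccbdbcdc'
  #8 SA[8]=18  'bcadaccbdbcdc'
  #9 SA[9]=27  'bcdc'
  #10 SA[10]=3  'bdadcdbbabddaccbcadaccbdbcdc'
  #11 SA[11]=25  'bdbcdc'
  #12 SA[12]=12  'bddaccbcadaccbdbcdc'
  #13 SA[13]=30  'c'
  #14 SA[14]=19  'cadaccbdbcdc'
  #15 SA[15]=17  'cbcadaccbdbcdc'
  #16 SA[16]=2  'cbdadcdbbabddaccbcadaccbdbcdc'
  #17 SA[17]=24  'cbdbcdc'
  #18 SA[18]=16  'ccbcadaccbdbcdc'
  #19 SA[19]=23  'ccbdbcdc'
  #20 SA[20]=7  'cdbbabddaccbcadaccbdbcdc'
  #21 SA[21]=28  'cdc'
  #22 SA[22]=14  'daccbcadaccbdbcdc'
  #23 SA[23]=21  'daccbdbcdc'
  #24 SA[24]=4  'dadcdbbabddaccbcadaccbdbcdc'
  #25 SA[25]=8  'dbbabddaccbcadaccbdbcdc'
  #26 SA[26]=26  'dbcdc'
  #27 SA[27]=29  'dc'
  #28 SA[28]=1  'dcbdadcdbbabddaccbcadaccbdbcdc'
  #29 SA[29]=6  'dcdbbabddaccbcadaccbdbcdc'
  #30 SA[30]=13  'ddaccbcadaccbdbcdc'

[11, 15, 22, 20, 0, 5, 10, 9, 18, 27, 3, 25, 12, 30, 19, 17, 2, 24, 16, 23, 7, 28, 14, 21, 4, 8, 26, 29, 1, 6, 13]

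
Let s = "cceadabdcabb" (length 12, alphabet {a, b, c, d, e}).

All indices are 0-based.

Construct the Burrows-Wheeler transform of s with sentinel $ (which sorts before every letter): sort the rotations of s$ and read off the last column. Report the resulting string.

bcdebaad$cabc

rank  rotation       last
    0  $cceadabdcabb  b
    1  abb$cceadabdc  c
    2  abdcabb$ccead  d
    3  adabdcabb$cce  e
    4  b$cceadabdcab  b
    5  bb$cceadabdca  a
    6  bdcabb$cceada  a
    7  cabb$cceadabd  d
    8  cceadabdcabb$  $
    9  ceadabdcabb$c  c
   10  dabdcabb$ccea  a
   11  dcabb$cceadab  b
   12  eadabdcabb$cc  c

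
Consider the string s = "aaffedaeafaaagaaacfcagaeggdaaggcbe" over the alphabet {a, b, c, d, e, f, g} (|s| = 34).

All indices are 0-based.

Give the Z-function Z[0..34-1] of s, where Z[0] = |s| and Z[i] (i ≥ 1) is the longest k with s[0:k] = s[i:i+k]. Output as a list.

[34, 1, 0, 0, 0, 0, 1, 0, 1, 0, 2, 2, 1, 0, 2, 2, 1, 0, 0, 0, 1, 0, 1, 0, 0, 0, 0, 2, 1, 0, 0, 0, 0, 0]

Z[0]=34
i=1: i≥r, start 0; Z[1]=1 grow→box=[1,2)
i=2: i≥r, start 0; Z[2]=0
i=3: i≥r, start 0; Z[3]=0
i=4: i≥r, start 0; Z[4]=0
i=5: i≥r, start 0; Z[5]=0
i=6: i≥r, start 0; Z[6]=1 grow→box=[6,7)
i=7: i≥r, start 0; Z[7]=0
i=8: i≥r, start 0; Z[8]=1 grow→box=[8,9)
i=9: i≥r, start 0; Z[9]=0
i=10: i≥r, start 0; Z[10]=2 grow→box=[10,12)
i=11: min(r-i=1, Z[1]=1)=1; Z[11]=2 grow→box=[11,13)
i=12: min(r-i=1, Z[1]=1)=1; Z[12]=1
i=13: i≥r, start 0; Z[13]=0
i=14: i≥r, start 0; Z[14]=2 grow→box=[14,16)
i=15: min(r-i=1, Z[1]=1)=1; Z[15]=2 grow→box=[15,17)
i=16: min(r-i=1, Z[1]=1)=1; Z[16]=1
i=17: i≥r, start 0; Z[17]=0
i=18: i≥r, start 0; Z[18]=0
i=19: i≥r, start 0; Z[19]=0
i=20: i≥r, start 0; Z[20]=1 grow→box=[20,21)
i=21: i≥r, start 0; Z[21]=0
i=22: i≥r, start 0; Z[22]=1 grow→box=[22,23)
i=23: i≥r, start 0; Z[23]=0
i=24: i≥r, start 0; Z[24]=0
i=25: i≥r, start 0; Z[25]=0
i=26: i≥r, start 0; Z[26]=0
i=27: i≥r, start 0; Z[27]=2 grow→box=[27,29)
i=28: min(r-i=1, Z[1]=1)=1; Z[28]=1
i=29: i≥r, start 0; Z[29]=0
i=30: i≥r, start 0; Z[30]=0
i=31: i≥r, start 0; Z[31]=0
i=32: i≥r, start 0; Z[32]=0
i=33: i≥r, start 0; Z[33]=0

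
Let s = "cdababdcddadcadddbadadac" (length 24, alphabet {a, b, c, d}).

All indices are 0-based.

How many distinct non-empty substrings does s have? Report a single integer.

266

rank | idx | suffix
   0 |   2 | ababdcddadcadddbadadac
   1 |   4 | abdcddadcadddbadadac
   2 |  22 | ac
   3 |  20 | adac
   4 |  18 | adadac
   5 |  10 | adcadddbadadac
   6 |  13 | adddbadadac
   7 |   3 | babdcddadcadddbadadac
   8 |  17 | badadac
   9 |   5 | bdcddadcadddbadadac
  10 |  23 | c
  11 |  12 | cadddbadadac
  12 |   0 | cdababdcddadcadddbadadac
  13 |   7 | cddadcadddbadadac
  14 |   1 | dababdcddadcadddbadadac
  15 |  21 | dac
  16 |  19 | dadac
  17 |   9 | dadcadddbadadac
  18 |  16 | dbadadac
  19 |  11 | dcadddbadadac
  20 |   6 | dcddadcadddbadadac
  21 |   8 | ddadcadddbadadac
  22 |  15 | ddbadadac
  23 |  14 | dddbadadac

SA = [2, 4, 22, 20, 18, 10, 13, 3, 17, 5, 23, 12, 0, 7, 1, 21, 19, 9, 16, 11, 6, 8, 15, 14]
rank  pair      lcp
   1  s[2:],s[4:]  2  'ab'
   2  s[4:],s[22:]  1  'a'
   3  s[22:],s[20:]  1  'a'
   4  s[20:],s[18:]  3  'ada'
   5  s[18:],s[10:]  2  'ad'
   6  s[10:],s[13:]  2  'ad'
   7  s[13:],s[3:]  0  ''
   8  s[3:],s[17:]  2  'ba'
   9  s[17:],s[5:]  1  'b'
  10  s[5:],s[23:]  0  ''
  11  s[23:],s[12:]  1  'c'
  12  s[12:],s[0:]  1  'c'
  13  s[0:],s[7:]  2  'cd'
  14  s[7:],s[1:]  0  ''
  15  s[1:],s[21:]  2  'da'
  16  s[21:],s[19:]  2  'da'
  17  s[19:],s[9:]  3  'dad'
  18  s[9:],s[16:]  1  'd'
  19  s[16:],s[11:]  1  'd'
  20  s[11:],s[6:]  2  'dc'
  21  s[6:],s[8:]  1  'd'
  22  s[8:],s[15:]  2  'dd'
  23  s[15:],s[14:]  2  'dd'

n(n+1)/2 = 24·25/2 = 300
Σ LCP = 0 + 2 + 1 + 1 + 3 + 2 + 2 + 0 + 2 + 1 + 0 + 1 + 1 + 2 + 0 + 2 + 2 + 3 + 1 + 1 + 2 + 1 + 2 + 2 = 34
distinct = 300 − 34 = 266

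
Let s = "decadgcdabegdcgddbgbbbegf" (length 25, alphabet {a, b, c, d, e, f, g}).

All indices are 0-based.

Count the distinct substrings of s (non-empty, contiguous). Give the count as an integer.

302

rank→(start, suffix):
  0 → (8, 'abegdcgddbgbbbegf')
  1 → (3, 'adgcdabegdcgddbgbbbegf')
  2 → (19, 'bbbegf')
  3 → (20, 'bbegf')
  4 → (9, 'begdcgddbgbbbegf')
  5 → (21, 'begf')
  6 → (17, 'bgbbbegf')
  7 → (2, 'cadgcdabegdcgddbgbbbegf')
  8 → (6, 'cdabegdcgddbgbbbegf')
  9 → (13, 'cgddbgbbbegf')
  10 → (7, 'dabegdcgddbgbbbegf')
  11 → (16, 'dbgbbbegf')
  12 → (12, 'dcgddbgbbbegf')
  13 → (15, 'ddbgbbbegf')
  14 → (0, 'decadgcdabegdcgddbgbbbegf')
  15 → (4, 'dgcdabegdcgddbgbbbegf')
  16 → (1, 'ecadgcdabegdcgddbgbbbegf')
  17 → (10, 'egdcgddbgbbbegf')
  18 → (22, 'egf')
  19 → (24, 'f')
  20 → (18, 'gbbbegf')
  21 → (5, 'gcdabegdcgddbgbbbegf')
  22 → (11, 'gdcgddbgbbbegf')
  23 → (14, 'gddbgbbbegf')
  24 → (23, 'gf')

SA = [8, 3, 19, 20, 9, 21, 17, 2, 6, 13, 7, 16, 12, 15, 0, 4, 1, 10, 22, 24, 18, 5, 11, 14, 23]
i: (SA[i-1],SA[i]) lcp shared
  1: (8,3) 1 'a'
  2: (3,19) 0 ''
  3: (19,20) 2 'bb'
  4: (20,9) 1 'b'
  5: (9,21) 3 'beg'
  6: (21,17) 1 'b'
  7: (17,2) 0 ''
  8: (2,6) 1 'c'
  9: (6,13) 1 'c'
  10: (13,7) 0 ''
  11: (7,16) 1 'd'
  12: (16,12) 1 'd'
  13: (12,15) 1 'd'
  14: (15,0) 1 'd'
  15: (0,4) 1 'd'
  16: (4,1) 0 ''
  17: (1,10) 1 'e'
  18: (10,22) 2 'eg'
  19: (22,24) 0 ''
  20: (24,18) 0 ''
  21: (18,5) 1 'g'
  22: (5,11) 1 'g'
  23: (11,14) 2 'gd'
  24: (14,23) 1 'g'

n(n+1)/2 = 25·26/2 = 325
Σ LCP = 0 + 1 + 0 + 2 + 1 + 3 + 1 + 0 + 1 + 1 + 0 + 1 + 1 + 1 + 1 + 1 + 0 + 1 + 2 + 0 + 0 + 1 + 1 + 2 + 1 = 23
distinct = 325 − 23 = 302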